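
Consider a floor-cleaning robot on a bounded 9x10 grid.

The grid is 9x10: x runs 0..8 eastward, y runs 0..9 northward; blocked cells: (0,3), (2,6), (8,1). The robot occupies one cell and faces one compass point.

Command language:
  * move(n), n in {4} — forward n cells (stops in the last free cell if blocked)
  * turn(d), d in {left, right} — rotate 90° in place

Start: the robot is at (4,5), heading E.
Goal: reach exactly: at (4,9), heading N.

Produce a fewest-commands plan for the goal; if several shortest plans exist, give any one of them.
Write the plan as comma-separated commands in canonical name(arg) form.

turn(left), move(4)

initial: at (4,5), heading E
t=1 turn(left) ⇒ at (4,5), heading N
t=2 move(4) ⇒ at (4,9), heading N
minimal: 2 command(s), checked below 2.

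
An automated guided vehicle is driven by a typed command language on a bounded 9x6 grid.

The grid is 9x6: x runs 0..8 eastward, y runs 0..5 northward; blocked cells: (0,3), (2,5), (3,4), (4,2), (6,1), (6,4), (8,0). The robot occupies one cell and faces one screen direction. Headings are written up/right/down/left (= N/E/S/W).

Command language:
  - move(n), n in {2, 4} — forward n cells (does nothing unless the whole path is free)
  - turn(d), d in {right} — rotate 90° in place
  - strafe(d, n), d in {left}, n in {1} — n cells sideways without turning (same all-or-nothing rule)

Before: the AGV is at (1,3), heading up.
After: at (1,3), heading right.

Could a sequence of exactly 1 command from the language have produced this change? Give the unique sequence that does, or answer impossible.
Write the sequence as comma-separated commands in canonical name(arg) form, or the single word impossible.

key: (1,3) unchanged — the single command moves nothing
begin: at (1,3), heading up
t=1 turn(right) ⇒ at (1,3), heading right
no rival 1-sequence matches.

turn(right)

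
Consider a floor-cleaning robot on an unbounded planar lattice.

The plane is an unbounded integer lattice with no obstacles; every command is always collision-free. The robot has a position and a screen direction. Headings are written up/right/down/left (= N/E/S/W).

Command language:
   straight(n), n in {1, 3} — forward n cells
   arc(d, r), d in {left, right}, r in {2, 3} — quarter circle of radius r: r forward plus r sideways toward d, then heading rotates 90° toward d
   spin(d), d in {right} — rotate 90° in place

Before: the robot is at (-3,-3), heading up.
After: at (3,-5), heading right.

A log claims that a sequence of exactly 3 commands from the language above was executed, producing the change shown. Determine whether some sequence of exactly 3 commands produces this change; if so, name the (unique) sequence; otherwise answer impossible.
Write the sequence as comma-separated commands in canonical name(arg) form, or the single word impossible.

key: position moved to (3,-5) AND the heading swung to E — translation plus rotation needed
t0: at (-3,-3), heading up
[1] after arc(right, 2): at (-1,-1), heading right
[2] after arc(right, 2): at (1,-3), heading down
[3] after arc(left, 2): at (3,-5), heading right
no rival 3-sequence matches.

arc(right, 2), arc(right, 2), arc(left, 2)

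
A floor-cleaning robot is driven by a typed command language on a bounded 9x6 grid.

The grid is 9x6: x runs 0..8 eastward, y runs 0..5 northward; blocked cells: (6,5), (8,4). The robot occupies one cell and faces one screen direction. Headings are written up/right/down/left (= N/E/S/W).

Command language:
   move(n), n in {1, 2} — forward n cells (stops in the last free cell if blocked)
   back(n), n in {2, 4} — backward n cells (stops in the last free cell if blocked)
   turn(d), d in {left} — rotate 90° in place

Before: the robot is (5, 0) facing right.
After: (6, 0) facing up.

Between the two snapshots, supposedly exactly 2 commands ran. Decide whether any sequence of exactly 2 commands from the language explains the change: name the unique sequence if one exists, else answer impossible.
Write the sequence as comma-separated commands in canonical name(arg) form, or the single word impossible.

move(1), turn(left)

key: position moved to (6,0) AND the heading swung to N — translation plus rotation needed
begin: (5, 0) facing right
step 1 (move(1)): (6, 0) facing right
step 2 (turn(left)): (6, 0) facing up
all 25 alternatives checked — unique.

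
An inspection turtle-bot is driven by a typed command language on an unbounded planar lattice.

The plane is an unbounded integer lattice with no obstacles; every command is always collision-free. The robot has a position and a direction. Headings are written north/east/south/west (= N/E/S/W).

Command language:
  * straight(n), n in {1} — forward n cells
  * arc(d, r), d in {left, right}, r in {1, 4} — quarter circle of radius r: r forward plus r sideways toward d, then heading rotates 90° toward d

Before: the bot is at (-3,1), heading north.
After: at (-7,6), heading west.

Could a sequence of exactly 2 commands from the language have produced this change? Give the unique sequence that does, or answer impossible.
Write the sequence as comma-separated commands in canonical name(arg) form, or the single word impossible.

key: order matters: swapping straight(1) and arc(left, 4) lands elsewhere
start: at (-3,1), heading north
t=1 straight(1) ⇒ at (-3,2), heading north
t=2 arc(left, 4) ⇒ at (-7,6), heading west
no rival 2-sequence matches.

straight(1), arc(left, 4)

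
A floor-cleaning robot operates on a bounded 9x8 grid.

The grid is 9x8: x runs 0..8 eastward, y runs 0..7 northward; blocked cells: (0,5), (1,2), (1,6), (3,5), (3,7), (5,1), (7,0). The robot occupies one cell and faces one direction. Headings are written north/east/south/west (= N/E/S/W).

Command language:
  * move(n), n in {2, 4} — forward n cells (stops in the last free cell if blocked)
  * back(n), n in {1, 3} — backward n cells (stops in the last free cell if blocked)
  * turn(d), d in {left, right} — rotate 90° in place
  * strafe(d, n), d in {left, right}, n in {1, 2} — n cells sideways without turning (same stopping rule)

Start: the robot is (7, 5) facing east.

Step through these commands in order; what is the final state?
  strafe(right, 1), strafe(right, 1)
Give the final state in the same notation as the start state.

start: (7, 5) facing east
[1] after strafe(right, 1): (7, 4) facing east
[2] after strafe(right, 1): (7, 3) facing east

(7, 3) facing east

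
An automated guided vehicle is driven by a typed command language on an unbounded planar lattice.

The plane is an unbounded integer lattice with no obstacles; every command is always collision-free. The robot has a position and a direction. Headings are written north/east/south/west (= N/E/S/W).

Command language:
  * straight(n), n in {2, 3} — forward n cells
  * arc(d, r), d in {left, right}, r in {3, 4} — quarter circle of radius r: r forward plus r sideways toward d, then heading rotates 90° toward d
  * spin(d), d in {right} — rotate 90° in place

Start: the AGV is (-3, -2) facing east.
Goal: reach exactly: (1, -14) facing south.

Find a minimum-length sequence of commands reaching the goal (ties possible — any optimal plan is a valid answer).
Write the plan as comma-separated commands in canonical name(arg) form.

arc(right, 4), straight(2), straight(3), straight(3)

t0: (-3, -2) facing east
step 1 (arc(right, 4)): (1, -6) facing south
step 2 (straight(2)): (1, -8) facing south
step 3 (straight(3)): (1, -11) facing south
step 4 (straight(3)): (1, -14) facing south
nothing shorter than 4 reaches the goal.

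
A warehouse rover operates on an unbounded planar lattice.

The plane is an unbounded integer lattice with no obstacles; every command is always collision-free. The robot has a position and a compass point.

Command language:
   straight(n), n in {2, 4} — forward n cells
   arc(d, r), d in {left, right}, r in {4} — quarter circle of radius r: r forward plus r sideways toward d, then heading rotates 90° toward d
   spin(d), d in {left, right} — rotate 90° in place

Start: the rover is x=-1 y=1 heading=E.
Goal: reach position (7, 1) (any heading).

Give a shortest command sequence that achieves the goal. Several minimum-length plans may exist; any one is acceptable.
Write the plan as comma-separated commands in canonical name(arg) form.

begin: x=-1 y=1 heading=E
step 1 (straight(4)): x=3 y=1 heading=E
step 2 (straight(4)): x=7 y=1 heading=E
no 1-step plan works, so 2 is optimal.

straight(4), straight(4)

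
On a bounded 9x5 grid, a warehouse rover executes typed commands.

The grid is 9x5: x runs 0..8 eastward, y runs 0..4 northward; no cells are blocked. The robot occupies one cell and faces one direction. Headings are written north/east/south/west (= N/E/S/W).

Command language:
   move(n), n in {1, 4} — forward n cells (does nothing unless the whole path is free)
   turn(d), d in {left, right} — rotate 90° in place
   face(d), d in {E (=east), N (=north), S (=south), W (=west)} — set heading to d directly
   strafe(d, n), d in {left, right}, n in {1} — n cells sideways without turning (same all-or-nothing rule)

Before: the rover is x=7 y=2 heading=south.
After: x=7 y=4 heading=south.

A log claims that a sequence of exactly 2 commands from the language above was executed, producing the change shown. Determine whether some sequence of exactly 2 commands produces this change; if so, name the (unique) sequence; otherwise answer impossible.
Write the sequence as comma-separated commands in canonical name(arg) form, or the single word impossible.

impossible

every 2-command combo misses the target.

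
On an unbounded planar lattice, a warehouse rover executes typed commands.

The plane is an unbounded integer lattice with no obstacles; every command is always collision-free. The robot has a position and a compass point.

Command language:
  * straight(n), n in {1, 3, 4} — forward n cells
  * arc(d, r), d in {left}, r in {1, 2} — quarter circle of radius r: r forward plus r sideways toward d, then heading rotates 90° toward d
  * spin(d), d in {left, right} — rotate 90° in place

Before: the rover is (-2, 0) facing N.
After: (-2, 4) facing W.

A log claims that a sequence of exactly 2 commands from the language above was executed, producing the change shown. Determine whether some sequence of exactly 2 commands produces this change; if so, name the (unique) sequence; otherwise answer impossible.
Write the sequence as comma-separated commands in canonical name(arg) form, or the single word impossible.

straight(4), spin(left)

key: running spin(left) before straight(4) would end elsewhere — order is forced
from: (-2, 0) facing N
step 1 (straight(4)): (-2, 4) facing N
step 2 (spin(left)): (-2, 4) facing W
no rival 2-sequence matches.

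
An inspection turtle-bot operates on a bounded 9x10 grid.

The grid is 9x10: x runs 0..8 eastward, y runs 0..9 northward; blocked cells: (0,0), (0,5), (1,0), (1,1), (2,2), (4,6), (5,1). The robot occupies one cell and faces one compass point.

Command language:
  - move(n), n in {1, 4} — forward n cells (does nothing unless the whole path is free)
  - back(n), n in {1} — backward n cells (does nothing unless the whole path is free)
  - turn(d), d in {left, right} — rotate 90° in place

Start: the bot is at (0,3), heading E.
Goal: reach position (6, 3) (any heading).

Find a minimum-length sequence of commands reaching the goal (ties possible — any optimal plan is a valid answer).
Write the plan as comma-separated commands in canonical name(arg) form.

begin: at (0,3), heading E
step 1 (move(4)): at (4,3), heading E
step 2 (move(1)): at (5,3), heading E
step 3 (move(1)): at (6,3), heading E
minimal: 3 command(s), checked below 3.

move(4), move(1), move(1)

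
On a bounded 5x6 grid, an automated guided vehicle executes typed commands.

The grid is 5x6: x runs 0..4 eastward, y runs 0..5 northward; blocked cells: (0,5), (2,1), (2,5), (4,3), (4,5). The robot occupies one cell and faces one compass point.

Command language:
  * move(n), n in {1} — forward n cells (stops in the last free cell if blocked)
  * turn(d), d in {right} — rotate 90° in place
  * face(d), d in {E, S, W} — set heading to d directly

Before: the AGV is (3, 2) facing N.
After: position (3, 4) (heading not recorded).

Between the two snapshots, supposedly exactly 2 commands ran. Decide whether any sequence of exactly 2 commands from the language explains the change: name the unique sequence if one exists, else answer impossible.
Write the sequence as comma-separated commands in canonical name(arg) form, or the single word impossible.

begin: (3, 2) facing N
t=1 move(1) ⇒ (3, 3) facing N
t=2 move(1) ⇒ (3, 4) facing N
no other 2-command option fits: unique.

move(1), move(1)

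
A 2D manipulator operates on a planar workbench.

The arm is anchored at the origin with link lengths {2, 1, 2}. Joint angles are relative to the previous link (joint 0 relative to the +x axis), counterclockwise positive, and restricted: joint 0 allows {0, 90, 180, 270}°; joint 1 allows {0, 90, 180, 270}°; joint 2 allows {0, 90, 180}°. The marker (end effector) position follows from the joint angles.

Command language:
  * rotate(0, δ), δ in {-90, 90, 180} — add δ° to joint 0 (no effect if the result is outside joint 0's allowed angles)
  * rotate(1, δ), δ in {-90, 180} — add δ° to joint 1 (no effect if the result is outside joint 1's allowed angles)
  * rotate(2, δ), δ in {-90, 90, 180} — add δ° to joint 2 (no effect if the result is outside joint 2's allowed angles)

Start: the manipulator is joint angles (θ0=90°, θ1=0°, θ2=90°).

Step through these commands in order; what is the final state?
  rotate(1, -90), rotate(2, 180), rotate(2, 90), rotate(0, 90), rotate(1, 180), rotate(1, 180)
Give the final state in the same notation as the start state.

joint angles (θ0=180°, θ1=270°, θ2=180°)

start: joint angles (θ0=90°, θ1=0°, θ2=90°)
t=1 rotate(1, -90) ⇒ joint angles (θ0=90°, θ1=270°, θ2=90°)
t=2 rotate(2, 180) ⇒ joint angles (θ0=90°, θ1=270°, θ2=90°)
t=3 rotate(2, 90) ⇒ joint angles (θ0=90°, θ1=270°, θ2=180°)
t=4 rotate(0, 90) ⇒ joint angles (θ0=180°, θ1=270°, θ2=180°)
t=5 rotate(1, 180) ⇒ joint angles (θ0=180°, θ1=90°, θ2=180°)
t=6 rotate(1, 180) ⇒ joint angles (θ0=180°, θ1=270°, θ2=180°)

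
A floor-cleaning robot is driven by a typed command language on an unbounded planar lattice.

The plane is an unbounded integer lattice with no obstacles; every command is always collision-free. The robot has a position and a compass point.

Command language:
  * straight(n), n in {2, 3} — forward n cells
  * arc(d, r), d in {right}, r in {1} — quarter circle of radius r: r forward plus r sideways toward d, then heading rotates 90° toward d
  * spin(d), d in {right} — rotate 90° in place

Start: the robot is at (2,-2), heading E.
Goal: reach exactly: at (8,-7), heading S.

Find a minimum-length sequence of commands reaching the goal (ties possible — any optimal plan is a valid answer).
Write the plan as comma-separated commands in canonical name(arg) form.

t0: at (2,-2), heading E
t=1 straight(3) ⇒ at (5,-2), heading E
t=2 straight(3) ⇒ at (8,-2), heading E
t=3 spin(right) ⇒ at (8,-2), heading S
t=4 straight(3) ⇒ at (8,-5), heading S
t=5 straight(2) ⇒ at (8,-7), heading S
no 4-step plan works, so 5 is optimal.

straight(3), straight(3), spin(right), straight(3), straight(2)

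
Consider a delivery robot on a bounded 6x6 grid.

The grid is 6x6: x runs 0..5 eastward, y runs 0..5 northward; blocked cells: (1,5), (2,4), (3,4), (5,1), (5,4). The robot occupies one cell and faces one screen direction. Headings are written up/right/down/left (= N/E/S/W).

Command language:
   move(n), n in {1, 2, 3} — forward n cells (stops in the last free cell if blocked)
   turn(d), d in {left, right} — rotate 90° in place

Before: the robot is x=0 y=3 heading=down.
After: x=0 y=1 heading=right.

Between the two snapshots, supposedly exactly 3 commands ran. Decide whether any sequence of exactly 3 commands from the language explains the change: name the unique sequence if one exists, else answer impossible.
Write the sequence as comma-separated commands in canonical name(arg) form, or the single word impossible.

move(1), move(1), turn(left)

key: cell and facing (now E) both changed — the 3 commands mix motion and turning
start: x=0 y=3 heading=down
[1] after move(1): x=0 y=2 heading=down
[2] after move(1): x=0 y=1 heading=down
[3] after turn(left): x=0 y=1 heading=right
all 125 alternatives checked — unique.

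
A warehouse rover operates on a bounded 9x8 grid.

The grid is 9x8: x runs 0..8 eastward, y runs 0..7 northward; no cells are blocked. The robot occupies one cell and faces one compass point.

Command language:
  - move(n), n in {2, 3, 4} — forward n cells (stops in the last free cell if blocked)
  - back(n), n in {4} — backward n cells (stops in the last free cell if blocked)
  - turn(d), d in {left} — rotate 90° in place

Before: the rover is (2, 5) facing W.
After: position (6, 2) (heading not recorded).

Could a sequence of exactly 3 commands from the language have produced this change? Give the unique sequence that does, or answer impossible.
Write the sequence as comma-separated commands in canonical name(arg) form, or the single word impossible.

back(4), turn(left), move(3)

key: order matters: swapping back(4) and move(3) lands elsewhere
begin: (2, 5) facing W
1. back(4) → (6, 5) facing W
2. turn(left) → (6, 5) facing S
3. move(3) → (6, 2) facing S
all 125 alternatives checked — unique.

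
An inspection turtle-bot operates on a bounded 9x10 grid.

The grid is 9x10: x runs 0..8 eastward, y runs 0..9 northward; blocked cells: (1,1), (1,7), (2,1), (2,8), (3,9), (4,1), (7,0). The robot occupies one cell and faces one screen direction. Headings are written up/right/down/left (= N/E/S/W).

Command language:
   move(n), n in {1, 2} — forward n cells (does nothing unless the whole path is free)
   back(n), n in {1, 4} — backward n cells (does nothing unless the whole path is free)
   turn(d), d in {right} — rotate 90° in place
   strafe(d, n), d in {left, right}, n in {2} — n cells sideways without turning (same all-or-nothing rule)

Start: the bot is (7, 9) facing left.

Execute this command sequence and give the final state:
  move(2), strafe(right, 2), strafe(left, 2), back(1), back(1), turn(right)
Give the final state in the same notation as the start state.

t0: (7, 9) facing left
1. move(2) → (5, 9) facing left
2. strafe(right, 2) → (5, 9) facing left
3. strafe(left, 2) → (5, 7) facing left
4. back(1) → (6, 7) facing left
5. back(1) → (7, 7) facing left
6. turn(right) → (7, 7) facing up

(7, 7) facing up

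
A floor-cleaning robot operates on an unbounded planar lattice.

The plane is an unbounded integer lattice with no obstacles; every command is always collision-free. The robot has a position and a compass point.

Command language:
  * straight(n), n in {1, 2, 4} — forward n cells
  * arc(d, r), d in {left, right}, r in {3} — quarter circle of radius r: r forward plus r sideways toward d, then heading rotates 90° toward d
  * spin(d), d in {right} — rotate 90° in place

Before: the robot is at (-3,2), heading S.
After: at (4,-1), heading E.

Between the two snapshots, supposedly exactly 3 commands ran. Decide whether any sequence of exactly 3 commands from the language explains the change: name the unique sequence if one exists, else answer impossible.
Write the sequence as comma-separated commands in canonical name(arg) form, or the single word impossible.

arc(left, 3), straight(2), straight(2)

key: cell and facing (now E) both changed — the 3 commands mix motion and turning
begin: at (-3,2), heading S
step 1 (arc(left, 3)): at (0,-1), heading E
step 2 (straight(2)): at (2,-1), heading E
step 3 (straight(2)): at (4,-1), heading E
no rival 3-sequence matches.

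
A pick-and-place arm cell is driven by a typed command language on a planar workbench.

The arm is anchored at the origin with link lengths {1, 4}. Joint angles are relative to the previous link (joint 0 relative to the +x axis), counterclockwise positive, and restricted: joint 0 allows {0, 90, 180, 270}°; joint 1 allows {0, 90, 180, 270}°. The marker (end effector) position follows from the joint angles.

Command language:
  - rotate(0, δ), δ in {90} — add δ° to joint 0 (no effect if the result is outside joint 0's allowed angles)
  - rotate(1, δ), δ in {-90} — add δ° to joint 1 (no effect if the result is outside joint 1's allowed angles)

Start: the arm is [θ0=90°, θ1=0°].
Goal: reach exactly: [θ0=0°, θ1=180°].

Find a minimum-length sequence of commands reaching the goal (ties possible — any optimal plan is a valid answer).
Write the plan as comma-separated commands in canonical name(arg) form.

start: [θ0=90°, θ1=0°]
step 1 (rotate(1, -90)): [θ0=90°, θ1=270°]
step 2 (rotate(1, -90)): [θ0=90°, θ1=180°]
step 3 (rotate(0, 90)): [θ0=180°, θ1=180°]
step 4 (rotate(0, 90)): [θ0=270°, θ1=180°]
step 5 (rotate(0, 90)): [θ0=0°, θ1=180°]
shorter routes all fall short; 5 is best.

rotate(1, -90), rotate(1, -90), rotate(0, 90), rotate(0, 90), rotate(0, 90)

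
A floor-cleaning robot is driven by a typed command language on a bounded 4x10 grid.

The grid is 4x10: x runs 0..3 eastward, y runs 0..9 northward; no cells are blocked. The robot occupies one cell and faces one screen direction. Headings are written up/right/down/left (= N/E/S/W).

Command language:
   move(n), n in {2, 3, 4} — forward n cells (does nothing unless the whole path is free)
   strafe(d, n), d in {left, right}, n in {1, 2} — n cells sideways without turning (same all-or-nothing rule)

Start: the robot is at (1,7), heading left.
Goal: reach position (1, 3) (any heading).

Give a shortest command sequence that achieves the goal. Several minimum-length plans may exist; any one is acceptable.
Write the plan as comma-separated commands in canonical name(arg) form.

start: at (1,7), heading left
1. strafe(left, 2) → at (1,5), heading left
2. strafe(left, 2) → at (1,3), heading left
no 1-step plan works, so 2 is optimal.

strafe(left, 2), strafe(left, 2)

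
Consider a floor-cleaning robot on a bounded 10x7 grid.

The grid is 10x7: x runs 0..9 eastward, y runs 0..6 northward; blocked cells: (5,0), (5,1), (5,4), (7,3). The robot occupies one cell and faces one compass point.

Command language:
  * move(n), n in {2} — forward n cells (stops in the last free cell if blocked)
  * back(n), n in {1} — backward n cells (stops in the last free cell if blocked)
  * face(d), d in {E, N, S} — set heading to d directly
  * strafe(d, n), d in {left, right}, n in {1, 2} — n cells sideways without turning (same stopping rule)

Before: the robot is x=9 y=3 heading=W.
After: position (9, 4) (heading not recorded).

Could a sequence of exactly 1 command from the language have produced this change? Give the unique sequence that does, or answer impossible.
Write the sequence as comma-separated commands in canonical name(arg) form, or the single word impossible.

from: x=9 y=3 heading=W
1. strafe(right, 1) → x=9 y=4 heading=W
all 9 alternatives checked — unique.

strafe(right, 1)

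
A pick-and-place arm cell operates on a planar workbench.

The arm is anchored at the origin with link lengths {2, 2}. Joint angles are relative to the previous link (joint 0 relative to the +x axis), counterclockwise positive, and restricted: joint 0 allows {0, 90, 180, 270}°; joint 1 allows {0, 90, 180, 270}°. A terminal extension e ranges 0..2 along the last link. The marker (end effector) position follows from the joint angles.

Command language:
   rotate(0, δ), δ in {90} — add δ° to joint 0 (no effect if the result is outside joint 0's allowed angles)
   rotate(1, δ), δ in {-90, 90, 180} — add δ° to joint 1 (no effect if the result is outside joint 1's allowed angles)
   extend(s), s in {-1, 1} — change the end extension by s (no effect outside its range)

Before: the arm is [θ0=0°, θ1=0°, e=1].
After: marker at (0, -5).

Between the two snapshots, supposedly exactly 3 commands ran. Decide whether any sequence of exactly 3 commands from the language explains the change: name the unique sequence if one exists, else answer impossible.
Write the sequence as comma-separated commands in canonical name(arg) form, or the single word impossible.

start: [θ0=0°, θ1=0°, e=1]
t=1 rotate(0, 90) ⇒ [θ0=90°, θ1=0°, e=1]
t=2 rotate(0, 90) ⇒ [θ0=180°, θ1=0°, e=1]
t=3 rotate(0, 90) ⇒ [θ0=270°, θ1=0°, e=1]
no rival 3-sequence matches.

rotate(0, 90), rotate(0, 90), rotate(0, 90)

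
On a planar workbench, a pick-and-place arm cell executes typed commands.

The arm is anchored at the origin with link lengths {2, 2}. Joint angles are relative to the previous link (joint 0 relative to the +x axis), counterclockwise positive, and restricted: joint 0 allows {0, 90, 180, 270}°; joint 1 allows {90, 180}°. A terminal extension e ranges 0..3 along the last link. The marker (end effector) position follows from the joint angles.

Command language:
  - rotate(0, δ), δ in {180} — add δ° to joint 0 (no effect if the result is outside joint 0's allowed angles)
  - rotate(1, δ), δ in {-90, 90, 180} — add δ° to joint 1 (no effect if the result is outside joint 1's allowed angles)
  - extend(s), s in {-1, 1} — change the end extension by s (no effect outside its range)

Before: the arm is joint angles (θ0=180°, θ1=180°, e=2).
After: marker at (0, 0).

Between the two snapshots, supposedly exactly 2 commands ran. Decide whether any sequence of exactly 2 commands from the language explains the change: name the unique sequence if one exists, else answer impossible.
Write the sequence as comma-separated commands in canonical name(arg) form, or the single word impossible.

from: joint angles (θ0=180°, θ1=180°, e=2)
[1] after extend(-1): joint angles (θ0=180°, θ1=180°, e=1)
[2] after extend(-1): joint angles (θ0=180°, θ1=180°, e=0)
uniquely the one of 36 2-step routes that fits.

extend(-1), extend(-1)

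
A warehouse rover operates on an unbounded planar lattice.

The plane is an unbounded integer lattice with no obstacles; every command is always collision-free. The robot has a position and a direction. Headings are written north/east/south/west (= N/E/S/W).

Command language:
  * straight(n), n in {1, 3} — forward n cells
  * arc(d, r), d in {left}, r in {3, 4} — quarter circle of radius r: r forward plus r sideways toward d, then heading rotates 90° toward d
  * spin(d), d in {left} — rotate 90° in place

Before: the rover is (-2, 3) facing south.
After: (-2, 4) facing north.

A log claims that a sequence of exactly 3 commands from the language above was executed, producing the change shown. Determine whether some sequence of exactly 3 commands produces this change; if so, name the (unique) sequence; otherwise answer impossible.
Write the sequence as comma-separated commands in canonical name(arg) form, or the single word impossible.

spin(left), spin(left), straight(1)

key: cell and facing (now N) both changed — the 3 commands mix motion and turning
start: (-2, 3) facing south
t=1 spin(left) ⇒ (-2, 3) facing east
t=2 spin(left) ⇒ (-2, 3) facing north
t=3 straight(1) ⇒ (-2, 4) facing north
uniquely the one of 125 3-step routes that fits.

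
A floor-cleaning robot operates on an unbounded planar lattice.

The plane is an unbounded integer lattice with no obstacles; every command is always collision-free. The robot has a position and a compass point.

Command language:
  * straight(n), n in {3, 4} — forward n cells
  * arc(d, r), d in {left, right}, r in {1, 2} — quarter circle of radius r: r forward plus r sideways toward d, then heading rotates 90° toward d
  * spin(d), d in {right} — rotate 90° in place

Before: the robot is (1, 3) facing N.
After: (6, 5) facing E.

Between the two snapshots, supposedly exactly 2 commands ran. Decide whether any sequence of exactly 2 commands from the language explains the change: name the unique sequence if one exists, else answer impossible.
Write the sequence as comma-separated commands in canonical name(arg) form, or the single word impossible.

key: position moved to (6,5) AND the heading swung to E — translation plus rotation needed
initial: (1, 3) facing N
[1] after arc(right, 2): (3, 5) facing E
[2] after straight(3): (6, 5) facing E
all 49 alternatives checked — unique.

arc(right, 2), straight(3)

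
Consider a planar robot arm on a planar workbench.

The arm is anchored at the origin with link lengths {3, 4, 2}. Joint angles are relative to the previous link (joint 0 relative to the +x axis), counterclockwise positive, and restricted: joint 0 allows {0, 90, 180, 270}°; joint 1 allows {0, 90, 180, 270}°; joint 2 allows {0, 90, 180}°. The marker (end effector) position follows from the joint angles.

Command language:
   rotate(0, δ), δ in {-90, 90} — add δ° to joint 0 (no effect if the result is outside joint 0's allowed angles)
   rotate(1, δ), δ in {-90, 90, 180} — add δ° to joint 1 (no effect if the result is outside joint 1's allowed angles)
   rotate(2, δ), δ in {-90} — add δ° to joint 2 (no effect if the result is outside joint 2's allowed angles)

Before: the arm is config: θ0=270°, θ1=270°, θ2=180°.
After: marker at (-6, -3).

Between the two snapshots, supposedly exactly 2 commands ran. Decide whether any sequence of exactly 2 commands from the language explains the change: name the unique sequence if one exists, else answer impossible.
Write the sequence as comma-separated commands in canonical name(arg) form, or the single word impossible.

initial: config: θ0=270°, θ1=270°, θ2=180°
[1] after rotate(2, -90): config: θ0=270°, θ1=270°, θ2=90°
[2] after rotate(2, -90): config: θ0=270°, θ1=270°, θ2=0°
all 36 alternatives checked — unique.

rotate(2, -90), rotate(2, -90)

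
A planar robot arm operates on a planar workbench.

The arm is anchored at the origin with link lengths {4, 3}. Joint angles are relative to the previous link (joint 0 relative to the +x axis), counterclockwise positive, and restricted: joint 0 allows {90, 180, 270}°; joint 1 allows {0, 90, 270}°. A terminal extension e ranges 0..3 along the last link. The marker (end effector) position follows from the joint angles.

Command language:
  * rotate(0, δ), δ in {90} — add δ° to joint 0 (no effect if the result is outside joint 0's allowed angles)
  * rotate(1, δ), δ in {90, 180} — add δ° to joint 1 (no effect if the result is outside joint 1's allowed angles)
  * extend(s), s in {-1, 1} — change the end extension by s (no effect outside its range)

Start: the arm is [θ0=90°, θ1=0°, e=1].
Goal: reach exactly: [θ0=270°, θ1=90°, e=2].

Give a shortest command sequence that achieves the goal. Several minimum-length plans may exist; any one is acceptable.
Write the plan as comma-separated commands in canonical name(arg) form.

begin: [θ0=90°, θ1=0°, e=1]
step 1 (extend(1)): [θ0=90°, θ1=0°, e=2]
step 2 (rotate(1, 90)): [θ0=90°, θ1=90°, e=2]
step 3 (rotate(0, 90)): [θ0=180°, θ1=90°, e=2]
step 4 (rotate(0, 90)): [θ0=270°, θ1=90°, e=2]
no 3-step plan works, so 4 is optimal.

extend(1), rotate(1, 90), rotate(0, 90), rotate(0, 90)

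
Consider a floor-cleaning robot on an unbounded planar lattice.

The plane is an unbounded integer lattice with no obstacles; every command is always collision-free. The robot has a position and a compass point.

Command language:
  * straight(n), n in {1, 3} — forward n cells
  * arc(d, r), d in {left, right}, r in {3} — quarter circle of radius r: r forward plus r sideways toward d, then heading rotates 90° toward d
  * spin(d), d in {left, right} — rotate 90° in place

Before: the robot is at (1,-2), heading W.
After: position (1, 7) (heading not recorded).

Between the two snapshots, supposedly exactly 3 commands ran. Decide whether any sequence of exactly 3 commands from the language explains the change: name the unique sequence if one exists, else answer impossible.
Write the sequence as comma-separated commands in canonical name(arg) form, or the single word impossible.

begin: at (1,-2), heading W
step 1 (arc(right, 3)): at (-2,1), heading N
step 2 (straight(3)): at (-2,4), heading N
step 3 (arc(right, 3)): at (1,7), heading E
uniquely the one of 216 3-step routes that fits.

arc(right, 3), straight(3), arc(right, 3)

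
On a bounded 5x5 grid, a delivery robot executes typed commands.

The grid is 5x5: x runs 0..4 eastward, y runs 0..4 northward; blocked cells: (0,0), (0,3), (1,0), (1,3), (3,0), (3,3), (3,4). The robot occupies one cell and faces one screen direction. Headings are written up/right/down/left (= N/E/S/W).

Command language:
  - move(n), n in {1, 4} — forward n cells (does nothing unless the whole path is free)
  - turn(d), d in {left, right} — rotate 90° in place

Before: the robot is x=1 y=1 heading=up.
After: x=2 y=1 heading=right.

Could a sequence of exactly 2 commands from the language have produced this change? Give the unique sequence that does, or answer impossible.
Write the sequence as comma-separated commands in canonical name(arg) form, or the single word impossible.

key: running move(1) before turn(right) would end elsewhere — order is forced
from: x=1 y=1 heading=up
step 1 (turn(right)): x=1 y=1 heading=right
step 2 (move(1)): x=2 y=1 heading=right
uniquely the one of 16 2-step routes that fits.

turn(right), move(1)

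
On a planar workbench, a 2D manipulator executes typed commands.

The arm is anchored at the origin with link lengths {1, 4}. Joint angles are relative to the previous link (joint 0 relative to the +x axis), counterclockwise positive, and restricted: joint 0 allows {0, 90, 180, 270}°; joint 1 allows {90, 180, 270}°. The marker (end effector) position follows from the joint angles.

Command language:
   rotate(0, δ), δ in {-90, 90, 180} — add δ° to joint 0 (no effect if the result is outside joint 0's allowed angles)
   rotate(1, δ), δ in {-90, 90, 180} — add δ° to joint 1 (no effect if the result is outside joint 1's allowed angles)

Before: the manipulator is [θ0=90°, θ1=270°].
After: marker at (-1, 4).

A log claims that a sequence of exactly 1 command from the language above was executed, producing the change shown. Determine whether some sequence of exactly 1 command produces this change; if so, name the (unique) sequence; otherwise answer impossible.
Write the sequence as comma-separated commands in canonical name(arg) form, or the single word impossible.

rotate(0, 90)

start: [θ0=90°, θ1=270°]
1. rotate(0, 90) → [θ0=180°, θ1=270°]
all 6 alternatives checked — unique.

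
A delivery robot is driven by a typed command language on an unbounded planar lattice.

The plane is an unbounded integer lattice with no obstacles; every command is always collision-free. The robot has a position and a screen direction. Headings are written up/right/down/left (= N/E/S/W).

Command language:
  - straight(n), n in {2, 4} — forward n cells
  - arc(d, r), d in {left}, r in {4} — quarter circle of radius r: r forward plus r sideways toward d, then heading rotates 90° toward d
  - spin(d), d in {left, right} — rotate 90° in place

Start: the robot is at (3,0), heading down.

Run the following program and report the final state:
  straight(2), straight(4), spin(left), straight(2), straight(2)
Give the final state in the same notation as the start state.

t0: at (3,0), heading down
step 1 (straight(2)): at (3,-2), heading down
step 2 (straight(4)): at (3,-6), heading down
step 3 (spin(left)): at (3,-6), heading right
step 4 (straight(2)): at (5,-6), heading right
step 5 (straight(2)): at (7,-6), heading right

at (7,-6), heading right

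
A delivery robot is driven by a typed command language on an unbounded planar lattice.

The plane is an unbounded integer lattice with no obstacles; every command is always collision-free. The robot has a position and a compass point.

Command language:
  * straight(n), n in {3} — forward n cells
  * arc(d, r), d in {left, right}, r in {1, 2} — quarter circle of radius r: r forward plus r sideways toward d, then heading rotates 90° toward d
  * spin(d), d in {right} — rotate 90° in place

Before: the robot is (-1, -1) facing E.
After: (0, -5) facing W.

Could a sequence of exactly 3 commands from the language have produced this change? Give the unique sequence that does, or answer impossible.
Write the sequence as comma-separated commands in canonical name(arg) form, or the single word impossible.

key: cell and facing (now W) both changed — the 3 commands mix motion and turning
start: (-1, -1) facing E
t=1 arc(right, 1) ⇒ (0, -2) facing S
t=2 straight(3) ⇒ (0, -5) facing S
t=3 spin(right) ⇒ (0, -5) facing W
no rival 3-sequence matches.

arc(right, 1), straight(3), spin(right)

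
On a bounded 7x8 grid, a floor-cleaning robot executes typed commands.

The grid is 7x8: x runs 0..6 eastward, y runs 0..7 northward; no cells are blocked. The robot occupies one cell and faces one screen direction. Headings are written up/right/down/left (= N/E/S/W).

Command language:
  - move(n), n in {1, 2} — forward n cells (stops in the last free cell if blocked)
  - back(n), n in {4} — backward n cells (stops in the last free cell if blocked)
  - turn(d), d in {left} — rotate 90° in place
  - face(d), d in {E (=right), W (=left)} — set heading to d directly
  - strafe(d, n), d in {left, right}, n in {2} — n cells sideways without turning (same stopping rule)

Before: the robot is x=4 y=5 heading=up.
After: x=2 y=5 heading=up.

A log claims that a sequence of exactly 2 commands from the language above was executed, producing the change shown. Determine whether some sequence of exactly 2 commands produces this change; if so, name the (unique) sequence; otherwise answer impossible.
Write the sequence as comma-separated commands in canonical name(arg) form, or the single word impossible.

all 64 sequences checked — none match.

impossible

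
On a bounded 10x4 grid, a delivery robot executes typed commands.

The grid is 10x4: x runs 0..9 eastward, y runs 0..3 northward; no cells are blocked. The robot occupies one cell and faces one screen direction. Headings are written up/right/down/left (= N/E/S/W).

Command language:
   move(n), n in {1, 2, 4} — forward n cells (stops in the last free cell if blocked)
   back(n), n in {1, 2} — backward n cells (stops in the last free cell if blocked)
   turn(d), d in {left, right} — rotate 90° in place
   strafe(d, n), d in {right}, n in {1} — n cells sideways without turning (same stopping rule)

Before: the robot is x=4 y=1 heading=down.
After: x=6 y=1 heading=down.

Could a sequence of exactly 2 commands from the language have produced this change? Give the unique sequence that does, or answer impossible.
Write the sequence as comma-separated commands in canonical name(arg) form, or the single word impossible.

impossible

checked all 2-command options: none fits.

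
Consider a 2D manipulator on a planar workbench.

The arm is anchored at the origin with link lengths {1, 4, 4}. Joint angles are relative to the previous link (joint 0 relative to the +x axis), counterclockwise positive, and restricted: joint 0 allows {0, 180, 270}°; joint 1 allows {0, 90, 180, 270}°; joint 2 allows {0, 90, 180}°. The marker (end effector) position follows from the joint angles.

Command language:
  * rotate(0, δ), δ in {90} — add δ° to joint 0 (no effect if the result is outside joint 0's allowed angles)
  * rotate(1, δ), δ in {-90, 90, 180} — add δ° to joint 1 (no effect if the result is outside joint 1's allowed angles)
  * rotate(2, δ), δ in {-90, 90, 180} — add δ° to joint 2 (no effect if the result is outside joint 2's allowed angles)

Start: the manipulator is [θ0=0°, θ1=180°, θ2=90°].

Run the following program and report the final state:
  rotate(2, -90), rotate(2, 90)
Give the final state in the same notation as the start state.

[θ0=0°, θ1=180°, θ2=90°]

from: [θ0=0°, θ1=180°, θ2=90°]
step 1 (rotate(2, -90)): [θ0=0°, θ1=180°, θ2=0°]
step 2 (rotate(2, 90)): [θ0=0°, θ1=180°, θ2=90°]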